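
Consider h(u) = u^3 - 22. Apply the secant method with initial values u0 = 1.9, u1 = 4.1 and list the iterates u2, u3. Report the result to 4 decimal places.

2.4367, 2.6668

h(1.9) = -15.141000, h(4.1) = 46.921000
u2 = 4.100000 − 46.921000·(4.100000 − 1.900000) / (46.921000 − (-15.141000)) = 4.100000 − (103.226200)/(62.062000) = 2.436725
h(2.436725) = -7.531639
u3 = 2.436725 − (-7.531639)·(2.436725 − 4.100000) / (-7.531639 − 46.921000) = 2.436725 − (12.527191)/(-54.452639) = 2.666781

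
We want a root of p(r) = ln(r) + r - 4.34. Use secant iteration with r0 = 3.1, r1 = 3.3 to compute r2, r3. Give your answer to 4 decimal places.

p(3.1) = -0.108598, p(3.3) = 0.153922
r2 = 3.300000 − 0.153922·(3.300000 − 3.100000) / (0.153922 − (-0.108598)) = 3.300000 − (0.030784)/(0.262520) = 3.182735
p(3.182735) = 0.000476
r3 = 3.182735 − 0.000476·(3.182735 − 3.300000) / (0.000476 − 0.153922) = 3.182735 − (-0.000056)/(-0.153447) = 3.182371

3.1827, 3.1824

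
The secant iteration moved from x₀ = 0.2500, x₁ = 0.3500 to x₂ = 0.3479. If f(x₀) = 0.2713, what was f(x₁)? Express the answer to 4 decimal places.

The secant line through (0.2500, 0.2713) and (0.3500, f(x₁)) crosses zero at x₂ = 0.3479.
So (0.2500, 0.2713), (0.3500, f(x₁)), (0.3479, 0) are collinear:
f(x₁) = 0.2713 · (0.3500 − 0.3479) / (0.2500 − 0.3479) = 0.2713 · (0.002100)/(-0.097900) = -0.005820

-0.0058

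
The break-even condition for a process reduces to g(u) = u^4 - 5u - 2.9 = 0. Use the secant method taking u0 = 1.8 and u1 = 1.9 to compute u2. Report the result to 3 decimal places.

g(1.8) = -1.40240, g(1.9) = 0.63210
u2 = 1.90000 − 0.63210·(1.90000 − 1.80000) / (0.63210 − (-1.40240)) = 1.90000 − (0.06321)/(2.03450) = 1.86893

1.869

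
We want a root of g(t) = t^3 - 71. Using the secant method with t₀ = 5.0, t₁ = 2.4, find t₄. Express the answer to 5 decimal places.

g(5.0) = 54.0000000, g(2.4) = -57.1760000
t₂ = 2.4000000 − (-57.1760000)·(2.4000000 − 5.0000000) / (-57.1760000 − 54.0000000) = 2.4000000 − (148.6576000)/(-111.1760000) = 3.7371375
g(3.7371375) = -18.8064021
t₃ = 3.7371375 − (-18.8064021)·(3.7371375 − 2.4000000) / (-18.8064021 − (-57.1760000)) = 3.7371375 − (-25.1467457)/(38.3695979) = 4.3925196
g(4.3925196) = 13.7502744
t₄ = 4.3925196 − 13.7502744·(4.3925196 − 3.7371375) / (13.7502744 − (-18.8064021)) = 4.3925196 − (9.0116830)/(32.5566765) = 4.1157197

4.11572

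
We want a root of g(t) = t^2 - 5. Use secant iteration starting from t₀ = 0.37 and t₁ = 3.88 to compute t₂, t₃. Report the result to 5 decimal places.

g(0.37) = -4.8631000, g(3.88) = 10.0544000
t₂ = 3.8800000 − 10.0544000·(3.8800000 − 0.3700000) / (10.0544000 − (-4.8631000)) = 3.8800000 − (35.2909440)/(14.9175000) = 1.5142588
g(1.5142588) = -2.7070202
t₃ = 1.5142588 − (-2.7070202)·(1.5142588 − 3.8800000) / (-2.7070202 − 10.0544000) = 1.5142588 − (6.4041092)/(-12.7614202) = 2.0160924

1.51426, 2.01609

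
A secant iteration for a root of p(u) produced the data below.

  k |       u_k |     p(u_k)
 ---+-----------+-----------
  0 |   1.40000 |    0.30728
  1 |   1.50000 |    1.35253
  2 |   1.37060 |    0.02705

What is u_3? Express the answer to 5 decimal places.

u_3 = 1.37060 − 0.02705·(1.37060 − 1.50000) / (0.02705 − 1.35253)
   = 1.37060 − (-0.0035003)/(-1.3254800) = 1.3679592

1.36796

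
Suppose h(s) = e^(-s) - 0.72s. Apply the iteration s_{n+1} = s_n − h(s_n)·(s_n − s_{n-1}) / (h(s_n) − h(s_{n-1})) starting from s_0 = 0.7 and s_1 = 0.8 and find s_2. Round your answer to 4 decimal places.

0.6938

h(0.7) = -0.007415, h(0.8) = -0.126671
s_2 = 0.800000 − (-0.126671)·(0.800000 − 0.700000) / (-0.126671 − (-0.007415)) = 0.800000 − (-0.012667)/(-0.119256) = 0.693783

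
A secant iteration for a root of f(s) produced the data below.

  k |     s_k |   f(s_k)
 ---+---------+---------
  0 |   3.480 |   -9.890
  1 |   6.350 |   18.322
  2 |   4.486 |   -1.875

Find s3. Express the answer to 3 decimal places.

s3 = 4.486 − (-1.875)·(4.486 − 6.350) / (-1.875 − 18.322)
   = 4.486 − (3.49500)/(-20.19700) = 4.65905

4.659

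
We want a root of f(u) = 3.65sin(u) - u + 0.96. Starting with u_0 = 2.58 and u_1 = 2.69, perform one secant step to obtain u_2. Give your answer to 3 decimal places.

2.657

f(2.58) = 0.32375, f(2.69) = -0.13714
u_2 = 2.69000 − (-0.13714)·(2.69000 − 2.58000) / (-0.13714 − 0.32375) = 2.69000 − (-0.01509)/(-0.46090) = 2.65727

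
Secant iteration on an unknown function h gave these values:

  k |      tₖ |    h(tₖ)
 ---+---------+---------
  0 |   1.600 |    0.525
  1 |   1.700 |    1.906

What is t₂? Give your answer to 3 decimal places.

1.562

t₂ = 1.700 − 1.906·(1.700 − 1.600) / (1.906 − 0.525)
   = 1.700 − (0.19060)/(1.38100) = 1.56198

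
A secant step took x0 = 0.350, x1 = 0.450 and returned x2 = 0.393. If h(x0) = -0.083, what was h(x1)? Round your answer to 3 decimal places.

0.110

The secant line through (0.350, -0.083) and (0.450, h(x1)) crosses zero at x2 = 0.393.
So (0.350, -0.083), (0.450, h(x1)), (0.393, 0) are collinear:
h(x1) = -0.083 · (0.450 − 0.393) / (0.350 − 0.393) = -0.083 · (0.05700)/(-0.04300) = 0.11002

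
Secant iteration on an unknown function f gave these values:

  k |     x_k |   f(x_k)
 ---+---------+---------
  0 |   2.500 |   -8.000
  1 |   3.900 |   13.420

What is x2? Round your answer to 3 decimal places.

x2 = 3.900 − 13.420·(3.900 − 2.500) / (13.420 − (-8.000))
   = 3.900 − (18.78800)/(21.42000) = 3.02288

3.023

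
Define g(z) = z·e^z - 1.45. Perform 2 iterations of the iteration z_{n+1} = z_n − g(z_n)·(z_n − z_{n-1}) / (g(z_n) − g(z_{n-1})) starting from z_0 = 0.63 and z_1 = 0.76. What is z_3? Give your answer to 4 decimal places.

g(0.63) = -0.267105, g(0.76) = 0.175090
z_2 = 0.760000 − 0.175090·(0.760000 − 0.630000) / (0.175090 − (-0.267105)) = 0.760000 − (0.022762)/(0.442195) = 0.708526
g(0.708526) = -0.010988
z_3 = 0.708526 − (-0.010988)·(0.708526 − 0.760000) / (-0.010988 − 0.175090) = 0.708526 − (0.000566)/(-0.186078) = 0.711565

0.7116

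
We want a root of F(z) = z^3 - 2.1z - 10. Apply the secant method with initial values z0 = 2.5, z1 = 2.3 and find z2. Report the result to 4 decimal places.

F(2.5) = 0.375000, F(2.3) = -2.663000
z2 = 2.300000 − (-2.663000)·(2.300000 − 2.500000) / (-2.663000 − 0.375000) = 2.300000 − (0.532600)/(-3.038000) = 2.475313

2.4753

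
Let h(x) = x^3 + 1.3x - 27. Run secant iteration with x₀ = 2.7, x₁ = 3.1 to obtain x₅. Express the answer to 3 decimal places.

h(2.7) = -3.80700, h(3.1) = 6.82100
x₂ = 3.10000 − 6.82100·(3.10000 − 2.70000) / (6.82100 − (-3.80700)) = 3.10000 − (2.72840)/(10.62800) = 2.84328
h(2.84328) = -0.31793
x₃ = 2.84328 − (-0.31793)·(2.84328 − 3.10000) / (-0.31793 − 6.82100) = 2.84328 − (0.08162)/(-7.13893) = 2.85471
h(2.85471) = -0.02467
x₄ = 2.85471 − (-0.02467)·(2.85471 − 2.84328) / (-0.02467 − (-0.31793)) = 2.85471 − (-0.00028)/(0.29325) = 2.85568
h(2.85568) = 0.00010
x₅ = 2.85568 − 0.00010·(2.85568 − 2.85471) / (0.00010 − (-0.02467)) = 2.85568 − (0.00000)/(0.02477) = 2.85567

2.856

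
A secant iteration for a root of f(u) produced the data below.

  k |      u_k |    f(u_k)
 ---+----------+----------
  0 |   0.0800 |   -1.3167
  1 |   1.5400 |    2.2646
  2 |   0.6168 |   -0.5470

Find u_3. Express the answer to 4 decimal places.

0.7964

u_3 = 0.6168 − (-0.5470)·(0.6168 − 1.5400) / (-0.5470 − 2.2646)
   = 0.6168 − (0.504990)/(-2.811600) = 0.796410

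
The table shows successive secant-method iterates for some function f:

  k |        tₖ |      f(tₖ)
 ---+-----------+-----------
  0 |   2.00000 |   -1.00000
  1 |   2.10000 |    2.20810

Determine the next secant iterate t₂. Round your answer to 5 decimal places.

2.03117

t₂ = 2.10000 − 2.20810·(2.10000 − 2.00000) / (2.20810 − (-1.00000))
   = 2.10000 − (0.2208100)/(3.2081000) = 2.0311711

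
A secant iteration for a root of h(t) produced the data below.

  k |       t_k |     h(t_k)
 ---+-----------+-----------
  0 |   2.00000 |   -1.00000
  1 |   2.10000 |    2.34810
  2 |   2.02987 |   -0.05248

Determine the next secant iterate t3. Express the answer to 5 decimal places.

2.03140

t3 = 2.02987 − (-0.05248)·(2.02987 − 2.10000) / (-0.05248 − 2.34810)
   = 2.02987 − (0.0036804)/(-2.4005800) = 2.0314031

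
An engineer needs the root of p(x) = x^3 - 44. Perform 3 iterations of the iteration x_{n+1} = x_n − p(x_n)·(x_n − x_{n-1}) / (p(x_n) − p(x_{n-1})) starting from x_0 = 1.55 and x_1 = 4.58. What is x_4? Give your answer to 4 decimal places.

3.5699

p(1.55) = -40.276125, p(4.58) = 52.071912
x_2 = 4.580000 − 52.071912·(4.580000 − 1.550000) / (52.071912 − (-40.276125)) = 4.580000 − (157.777893)/(92.348037) = 2.871486
p(2.871486) = -20.323352
x_3 = 2.871486 − (-20.323352)·(2.871486 − 4.580000) / (-20.323352 − 52.071912) = 2.871486 − (34.722727)/(-72.395264) = 3.351113
p(3.351113) = -6.367131
x_4 = 3.351113 − (-6.367131)·(3.351113 − 2.871486) / (-6.367131 − (-20.323352)) = 3.351113 − (-3.053848)/(13.956221) = 3.569930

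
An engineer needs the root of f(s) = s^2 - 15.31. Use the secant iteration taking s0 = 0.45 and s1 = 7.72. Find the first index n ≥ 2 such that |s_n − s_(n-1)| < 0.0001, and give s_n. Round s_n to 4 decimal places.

f(0.45) = -15.107500, f(7.72) = 44.288400
s2 = 7.720000 − 44.288400·(7.270000)/(59.395900) = 2.299143;  |Δ| = 5.420857
f(2.299143) = -10.023941
s3 = 2.299143 − (-10.023941)·(-5.420857)/(-54.312341) = 3.299622;  |Δ| = 1.000479
f(3.299622) = -4.422495
s4 = 3.299622 − (-4.422495)·(1.000479)/(5.601446) = 4.089527;  |Δ| = 0.789905
f(4.089527) = 1.414234
s5 = 4.089527 − 1.414234·(0.789905)/(5.836729) = 3.898134;  |Δ| = 0.191393
f(3.898134) = -0.114551
s6 = 3.898134 − (-0.114551)·(-0.191393)/(-1.528785) = 3.912475;  |Δ| = 0.014341
f(3.912475) = -0.002539
s7 = 3.912475 − (-0.002539)·(0.014341)/(0.112012) = 3.912800;  |Δ| = 0.000325
f(3.912800) = 0.000005
s8 = 3.912800 − 0.000005·(0.000325)/(0.002544) = 3.912800;  |Δ| = 0.000001
|s8 − s7| = 0.000001 < 0.0001

n = 8, s_n = 3.9128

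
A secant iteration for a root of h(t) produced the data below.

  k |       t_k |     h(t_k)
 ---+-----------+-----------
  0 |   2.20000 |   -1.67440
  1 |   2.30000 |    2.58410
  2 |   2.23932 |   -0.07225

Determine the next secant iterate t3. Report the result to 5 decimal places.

2.24097

t3 = 2.23932 − (-0.07225)·(2.23932 − 2.30000) / (-0.07225 − 2.58410)
   = 2.23932 − (0.0043841)/(-2.6563500) = 2.2409704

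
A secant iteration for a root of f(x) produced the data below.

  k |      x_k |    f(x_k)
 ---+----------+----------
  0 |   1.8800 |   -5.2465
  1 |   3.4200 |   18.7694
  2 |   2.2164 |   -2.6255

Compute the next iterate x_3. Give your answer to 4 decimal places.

x_3 = 2.2164 − (-2.6255)·(2.2164 − 3.4200) / (-2.6255 − 18.7694)
   = 2.2164 − (3.160052)/(-21.394900) = 2.364101

2.3641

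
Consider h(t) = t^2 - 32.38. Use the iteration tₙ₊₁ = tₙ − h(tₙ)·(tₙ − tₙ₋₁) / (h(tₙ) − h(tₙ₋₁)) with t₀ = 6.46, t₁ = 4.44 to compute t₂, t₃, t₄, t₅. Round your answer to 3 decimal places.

h(6.46) = 9.35160, h(4.44) = -12.66640
t₂ = 4.44000 − (-12.66640)·(4.44000 − 6.46000) / (-12.66640 − 9.35160) = 4.44000 − (25.58613)/(-22.01800) = 5.60206
h(5.60206) = -0.99698
t₃ = 5.60206 − (-0.99698)·(5.60206 − 4.44000) / (-0.99698 − (-12.66640)) = 5.60206 − (-1.15854)/(11.66942) = 5.70134
h(5.70134) = 0.12523
t₄ = 5.70134 − 0.12523·(5.70134 − 5.60206) / (0.12523 − (-0.99698)) = 5.70134 − (0.01243)/(1.12221) = 5.69026
h(5.69026) = -0.00098
t₅ = 5.69026 − (-0.00098)·(5.69026 − 5.70134) / (-0.00098 − 0.12523) = 5.69026 − (0.00001)/(-0.12620) = 5.69034

5.602, 5.701, 5.690, 5.690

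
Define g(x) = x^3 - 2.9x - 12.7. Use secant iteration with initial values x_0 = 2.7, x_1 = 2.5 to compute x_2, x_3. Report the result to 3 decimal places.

2.749, 2.743

g(2.7) = -0.84700, g(2.5) = -4.32500
x_2 = 2.50000 − (-4.32500)·(2.50000 − 2.70000) / (-4.32500 − (-0.84700)) = 2.50000 − (0.86500)/(-3.47800) = 2.74871
g(2.74871) = 0.09629
x_3 = 2.74871 − 0.09629·(2.74871 − 2.50000) / (0.09629 − (-4.32500)) = 2.74871 − (0.02395)/(4.42129) = 2.74329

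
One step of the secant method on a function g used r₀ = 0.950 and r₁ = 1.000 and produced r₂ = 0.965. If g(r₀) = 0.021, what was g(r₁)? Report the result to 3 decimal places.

-0.049

The secant line through (0.950, 0.021) and (1.000, g(r₁)) crosses zero at r₂ = 0.965.
So (0.950, 0.021), (1.000, g(r₁)), (0.965, 0) are collinear:
g(r₁) = 0.021 · (1.000 − 0.965) / (0.950 − 0.965) = 0.021 · (0.03500)/(-0.01500) = -0.04900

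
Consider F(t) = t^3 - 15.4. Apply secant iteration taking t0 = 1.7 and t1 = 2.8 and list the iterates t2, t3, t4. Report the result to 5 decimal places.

2.37702, 2.47477, 2.48855

F(1.7) = -10.4870000, F(2.8) = 6.5520000
t2 = 2.8000000 − 6.5520000·(2.8000000 − 1.7000000) / (6.5520000 − (-10.4870000)) = 2.8000000 − (7.2072000)/(17.0390000) = 2.3770174
F(2.3770174) = -1.9693479
t3 = 2.3770174 − (-1.9693479)·(2.3770174 − 2.8000000) / (-1.9693479 − 6.5520000) = 2.3770174 − (0.8329998)/(-8.5213479) = 2.4747719
F(2.4747719) = -0.2432695
t4 = 2.4747719 − (-0.2432695)·(2.4747719 − 2.3770174) / (-0.2432695 − (-1.9693479)) = 2.4747719 − (-0.0237807)/(1.7260784) = 2.4885492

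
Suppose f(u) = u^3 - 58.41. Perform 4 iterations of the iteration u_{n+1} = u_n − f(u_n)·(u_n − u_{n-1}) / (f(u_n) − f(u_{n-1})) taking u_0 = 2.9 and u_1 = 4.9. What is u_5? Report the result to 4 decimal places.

f(2.9) = -34.021000, f(4.9) = 59.239000
u_2 = 4.900000 − 59.239000·(4.900000 − 2.900000) / (59.239000 − (-34.021000)) = 4.900000 − (118.478000)/(93.260000) = 3.629595
f(3.629595) = -10.593874
u_3 = 3.629595 − (-10.593874)·(3.629595 − 4.900000) / (-10.593874 − 59.239000) = 3.629595 − (13.458514)/(-69.832874) = 3.822319
f(3.822319) = -2.565438
u_4 = 3.822319 − (-2.565438)·(3.822319 − 3.629595) / (-2.565438 − (-10.593874)) = 3.822319 − (-0.494423)/(8.028436) = 3.883903
f(3.883903) = 0.177534
u_5 = 3.883903 − 0.177534·(3.883903 − 3.822319) / (0.177534 − (-2.565438)) = 3.883903 − (0.010933)/(2.742972) = 3.879917

3.8799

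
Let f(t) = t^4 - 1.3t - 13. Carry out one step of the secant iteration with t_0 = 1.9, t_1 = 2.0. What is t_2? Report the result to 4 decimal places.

1.9859

f(1.9) = -2.437900, f(2.0) = 0.400000
t_2 = 2.000000 − 0.400000·(2.000000 − 1.900000) / (0.400000 − (-2.437900)) = 2.000000 − (0.040000)/(2.837900) = 1.985905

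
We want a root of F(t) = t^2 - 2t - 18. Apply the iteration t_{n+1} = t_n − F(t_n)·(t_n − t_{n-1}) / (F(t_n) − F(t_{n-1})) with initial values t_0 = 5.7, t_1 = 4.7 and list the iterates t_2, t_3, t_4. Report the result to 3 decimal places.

5.332, 5.361, 5.359

F(5.7) = 3.09000, F(4.7) = -5.31000
t_2 = 4.70000 − (-5.31000)·(4.70000 − 5.70000) / (-5.31000 − 3.09000) = 4.70000 − (5.31000)/(-8.40000) = 5.33214
F(5.33214) = -0.23254
t_3 = 5.33214 − (-0.23254)·(5.33214 − 4.70000) / (-0.23254 − (-5.31000)) = 5.33214 − (-0.14700)/(5.07746) = 5.36109
F(5.36109) = 0.01914
t_4 = 5.36109 − 0.01914·(5.36109 − 5.33214) / (0.01914 − (-0.23254)) = 5.36109 − (0.00055)/(0.25168) = 5.35889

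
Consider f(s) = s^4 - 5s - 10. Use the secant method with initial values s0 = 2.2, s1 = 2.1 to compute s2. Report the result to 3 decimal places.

2.130

f(2.2) = 2.42560, f(2.1) = -1.05190
s2 = 2.10000 − (-1.05190)·(2.10000 − 2.20000) / (-1.05190 − 2.42560) = 2.10000 − (0.10519)/(-3.47750) = 2.13025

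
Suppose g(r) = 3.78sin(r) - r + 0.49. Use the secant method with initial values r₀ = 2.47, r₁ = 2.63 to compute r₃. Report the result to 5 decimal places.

2.56155

g(2.47) = 0.3720428, g(2.63) = -0.2894382
r₂ = 2.6300000 − (-0.2894382)·(2.6300000 − 2.4700000) / (-0.2894382 − 0.3720428) = 2.6300000 − (-0.0463101)/(-0.6614811) = 2.5599903
g(2.5599903) = 0.0066040
r₃ = 2.5599903 − 0.0066040·(2.5599903 − 2.6300000) / (0.0066040 − (-0.2894382)) = 2.5599903 − (-0.0004623)/(0.2960423) = 2.5615520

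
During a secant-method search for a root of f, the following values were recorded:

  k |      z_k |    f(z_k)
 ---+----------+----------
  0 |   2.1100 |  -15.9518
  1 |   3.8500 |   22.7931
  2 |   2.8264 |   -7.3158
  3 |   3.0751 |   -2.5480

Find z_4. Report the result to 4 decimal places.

z_4 = 3.0751 − (-2.5480)·(3.0751 − 2.8264) / (-2.5480 − (-7.3158))
   = 3.0751 − (-0.633688)/(4.767800) = 3.208010

3.2080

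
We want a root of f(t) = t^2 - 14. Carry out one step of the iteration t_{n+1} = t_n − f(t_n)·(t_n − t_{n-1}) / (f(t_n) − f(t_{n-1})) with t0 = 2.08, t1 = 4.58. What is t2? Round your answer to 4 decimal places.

f(2.08) = -9.673600, f(4.58) = 6.976400
t2 = 4.580000 − 6.976400·(4.580000 − 2.080000) / (6.976400 − (-9.673600)) = 4.580000 − (17.441000)/(16.650000) = 3.532492

3.5325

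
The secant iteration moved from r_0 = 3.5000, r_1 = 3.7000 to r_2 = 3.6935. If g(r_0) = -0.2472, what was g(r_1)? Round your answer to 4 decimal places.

The secant line through (3.5000, -0.2472) and (3.7000, g(r_1)) crosses zero at r_2 = 3.6935.
So (3.5000, -0.2472), (3.7000, g(r_1)), (3.6935, 0) are collinear:
g(r_1) = -0.2472 · (3.7000 − 3.6935) / (3.5000 − 3.6935) = -0.2472 · (0.006500)/(-0.193500) = 0.008304

0.0083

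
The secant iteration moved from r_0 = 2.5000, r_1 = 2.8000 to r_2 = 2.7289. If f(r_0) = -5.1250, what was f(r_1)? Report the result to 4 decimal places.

The secant line through (2.5000, -5.1250) and (2.8000, f(r_1)) crosses zero at r_2 = 2.7289.
So (2.5000, -5.1250), (2.8000, f(r_1)), (2.7289, 0) are collinear:
f(r_1) = -5.1250 · (2.8000 − 2.7289) / (2.5000 − 2.7289) = -5.1250 · (0.071100)/(-0.228900) = 1.591907

1.5919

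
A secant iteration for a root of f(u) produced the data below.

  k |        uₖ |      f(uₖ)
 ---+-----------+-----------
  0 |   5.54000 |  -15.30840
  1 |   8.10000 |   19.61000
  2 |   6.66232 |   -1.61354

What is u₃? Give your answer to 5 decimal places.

6.77162

u₃ = 6.66232 − (-1.61354)·(6.66232 − 8.10000) / (-1.61354 − 19.61000)
   = 6.66232 − (2.3197542)/(-21.2235400) = 6.7716210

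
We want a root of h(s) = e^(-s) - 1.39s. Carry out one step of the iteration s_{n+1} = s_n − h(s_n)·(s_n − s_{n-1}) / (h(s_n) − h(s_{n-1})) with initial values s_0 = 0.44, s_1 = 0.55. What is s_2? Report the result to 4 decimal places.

0.4562

h(0.44) = 0.032436, h(0.55) = -0.187550
s_2 = 0.550000 − (-0.187550)·(0.550000 − 0.440000) / (-0.187550 − 0.032436) = 0.550000 − (-0.020631)/(-0.219987) = 0.456219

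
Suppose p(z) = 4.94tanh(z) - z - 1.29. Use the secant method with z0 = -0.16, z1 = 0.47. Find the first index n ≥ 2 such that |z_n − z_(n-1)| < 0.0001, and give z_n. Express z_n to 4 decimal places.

p(-0.16) = -1.913724, p(0.47) = 0.404705
z2 = 0.470000 − 0.404705·(0.630000)/(2.318428) = 0.360027;  |Δ| = 0.109973
p(0.360027) = 0.055449
z3 = 0.360027 − 0.055449·(-0.109973)/(-0.349256) = 0.342568;  |Δ| = 0.017460
p(0.342568) = -0.003515
z4 = 0.342568 − (-0.003515)·(-0.017460)/(-0.058963) = 0.343608;  |Δ| = 0.001041
p(0.343608) = 0.000025
z5 = 0.343608 − 0.000025·(0.001041)/(0.003540) = 0.343601;  |Δ| = 0.000007
|z5 − z4| = 0.000007 < 0.0001

n = 5, z_n = 0.3436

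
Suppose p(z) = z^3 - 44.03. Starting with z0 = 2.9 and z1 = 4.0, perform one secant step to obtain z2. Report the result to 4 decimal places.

p(2.9) = -19.641000, p(4.0) = 19.970000
z2 = 4.000000 − 19.970000·(4.000000 − 2.900000) / (19.970000 − (-19.641000)) = 4.000000 − (21.967000)/(39.611000) = 3.445432

3.4454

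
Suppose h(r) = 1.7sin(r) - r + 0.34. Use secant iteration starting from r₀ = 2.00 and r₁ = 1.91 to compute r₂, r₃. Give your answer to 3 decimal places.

1.930, 1.931

h(2.00) = -0.11419, h(1.91) = 0.03313
r₂ = 1.91000 − 0.03313·(1.91000 − 2.00000) / (0.03313 − (-0.11419)) = 1.91000 − (-0.00298)/(0.14733) = 1.93024
h(1.93024) = 0.00112
r₃ = 1.93024 − 0.00112·(1.93024 − 1.91000) / (0.00112 − 0.03313) = 1.93024 − (0.00002)/(-0.03202) = 1.93095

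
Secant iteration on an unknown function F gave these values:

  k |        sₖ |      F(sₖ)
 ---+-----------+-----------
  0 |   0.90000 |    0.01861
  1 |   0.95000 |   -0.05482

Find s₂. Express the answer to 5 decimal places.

0.91267

s₂ = 0.95000 − (-0.05482)·(0.95000 − 0.90000) / (-0.05482 − 0.01861)
   = 0.95000 − (-0.0027410)/(-0.0734300) = 0.9126719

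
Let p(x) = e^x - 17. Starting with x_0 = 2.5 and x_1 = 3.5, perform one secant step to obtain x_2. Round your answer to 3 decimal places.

2.730

p(2.5) = -4.81751, p(3.5) = 16.11545
x_2 = 3.50000 − 16.11545·(3.50000 − 2.50000) / (16.11545 − (-4.81751)) = 3.50000 − (16.11545)/(20.93296) = 2.73014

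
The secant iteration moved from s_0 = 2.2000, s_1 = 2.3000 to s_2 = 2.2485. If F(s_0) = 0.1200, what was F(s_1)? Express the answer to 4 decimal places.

-0.1274

The secant line through (2.2000, 0.1200) and (2.3000, F(s_1)) crosses zero at s_2 = 2.2485.
So (2.2000, 0.1200), (2.3000, F(s_1)), (2.2485, 0) are collinear:
F(s_1) = 0.1200 · (2.3000 − 2.2485) / (2.2000 − 2.2485) = 0.1200 · (0.051500)/(-0.048500) = -0.127423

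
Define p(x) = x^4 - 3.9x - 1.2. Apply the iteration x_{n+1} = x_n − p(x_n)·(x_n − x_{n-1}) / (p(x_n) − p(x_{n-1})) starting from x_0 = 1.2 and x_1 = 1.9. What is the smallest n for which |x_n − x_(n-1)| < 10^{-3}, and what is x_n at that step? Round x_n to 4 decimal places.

p(1.2) = -3.806400, p(1.9) = 4.422100
x_2 = 1.900000 − 4.422100·(0.700000)/(8.228500) = 1.523811;  |Δ| = 0.376189
p(1.523811) = -1.751178
x_3 = 1.523811 − (-1.751178)·(-0.376189)/(-6.173278) = 1.630525;  |Δ| = 0.106714
p(1.630525) = -0.490833
x_4 = 1.630525 − (-0.490833)·(0.106714)/(1.260345) = 1.672084;  |Δ| = 0.041559
p(1.672084) = 0.095730
x_5 = 1.672084 − 0.095730·(0.041559)/(0.586563) = 1.665301;  |Δ| = 0.006783
p(1.665301) = -0.003881
x_6 = 1.665301 − (-0.003881)·(-0.006783)/(-0.099611) = 1.665565;  |Δ| = 0.000264
|x_6 − x_5| = 0.000264 < 10^{-3}

n = 6, x_n = 1.6656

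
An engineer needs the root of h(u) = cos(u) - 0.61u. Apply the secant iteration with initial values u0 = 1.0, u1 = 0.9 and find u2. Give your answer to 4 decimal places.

0.9510

h(1.0) = -0.069698, h(0.9) = 0.072610
u2 = 0.900000 − 0.072610·(0.900000 − 1.000000) / (0.072610 − (-0.069698)) = 0.900000 − (-0.007261)/(0.142308) = 0.951023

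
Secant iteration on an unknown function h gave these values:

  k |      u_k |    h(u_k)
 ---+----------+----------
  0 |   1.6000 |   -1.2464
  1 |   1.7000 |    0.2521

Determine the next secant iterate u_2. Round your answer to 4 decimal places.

1.6832

u_2 = 1.7000 − 0.2521·(1.7000 − 1.6000) / (0.2521 − (-1.2464))
   = 1.7000 − (0.025210)/(1.498500) = 1.683177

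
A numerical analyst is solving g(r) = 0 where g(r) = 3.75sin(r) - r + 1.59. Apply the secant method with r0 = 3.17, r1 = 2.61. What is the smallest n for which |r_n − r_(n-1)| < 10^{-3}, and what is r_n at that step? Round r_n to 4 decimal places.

g(3.17) = -1.686513, g(2.61) = 0.880901
r2 = 2.610000 − 0.880901·(-0.560000)/(2.567414) = 2.802141;  |Δ| = 0.192141
g(2.802141) = 0.036499
r3 = 2.802141 − 0.036499·(0.192141)/(-0.844402) = 2.810446;  |Δ| = 0.008305
g(2.810446) = -0.001216
r4 = 2.810446 − (-0.001216)·(0.008305)/(-0.037715) = 2.810178;  |Δ| = 0.000268
|r4 − r3| = 0.000268 < 10^{-3}

n = 4, r_n = 2.8102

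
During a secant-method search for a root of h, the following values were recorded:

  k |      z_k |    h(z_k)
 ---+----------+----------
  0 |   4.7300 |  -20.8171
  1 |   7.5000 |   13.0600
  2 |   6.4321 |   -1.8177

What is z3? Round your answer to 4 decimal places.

z3 = 6.4321 − (-1.8177)·(6.4321 − 7.5000) / (-1.8177 − 13.0600)
   = 6.4321 − (1.941122)/(-14.877700) = 6.562572

6.5626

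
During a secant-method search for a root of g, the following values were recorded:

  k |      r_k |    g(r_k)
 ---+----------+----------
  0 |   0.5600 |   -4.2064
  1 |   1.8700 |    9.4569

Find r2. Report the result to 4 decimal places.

0.9633

r2 = 1.8700 − 9.4569·(1.8700 − 0.5600) / (9.4569 − (-4.2064))
   = 1.8700 − (12.388539)/(13.663300) = 0.963298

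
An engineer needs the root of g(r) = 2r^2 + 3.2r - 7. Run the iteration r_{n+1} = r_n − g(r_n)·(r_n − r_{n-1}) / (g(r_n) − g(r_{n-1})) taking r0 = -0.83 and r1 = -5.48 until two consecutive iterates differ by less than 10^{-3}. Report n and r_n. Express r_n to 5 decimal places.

n = 8, r_n = -2.83470

g(-0.83) = -8.2782000, g(-5.48) = 35.5248000
r2 = -5.4800000 − 35.5248000·(-4.6500000)/(43.8030000) = -1.7087898;  |Δ| = 3.7712102
g(-1.7087898) = -6.6282022
r3 = -1.7087898 − (-6.6282022)·(3.7712102)/(-42.1530022) = -2.3017806;  |Δ| = 0.5929908
g(-2.3017806) = -3.7693099
r4 = -2.3017806 − (-3.7693099)·(-0.5929908)/(2.8588923) = -3.0836101;  |Δ| = 0.7818294
g(-3.0836101) = 2.1497499
r5 = -3.0836101 − 2.1497499·(-0.7818294)/(5.9190597) = -2.7996566;  |Δ| = 0.2839535
g(-2.7996566) = -0.2827472
r6 = -2.7996566 − (-0.2827472)·(0.2839535)/(-2.4324971) = -2.8326626;  |Δ| = 0.0330060
g(-2.8326626) = -0.0165656
r7 = -2.8326626 − (-0.0165656)·(-0.0330060)/(0.2661817) = -2.8347167;  |Δ| = 0.0020541
g(-2.8347167) = 0.0001440
r8 = -2.8347167 − 0.0001440·(-0.0020541)/(0.0167096) = -2.8346990;  |Δ| = 0.0000177
|r8 − r7| = 0.0000177 < 10^{-3}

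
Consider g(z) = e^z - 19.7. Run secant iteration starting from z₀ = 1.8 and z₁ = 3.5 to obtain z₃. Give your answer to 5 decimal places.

2.90052

g(1.8) = -13.6503525, g(3.5) = 13.4154520
z₂ = 3.5000000 − 13.4154520·(3.5000000 − 1.8000000) / (13.4154520 − (-13.6503525)) = 3.5000000 − (22.8062683)/(27.0658045) = 2.6573770
g(2.6573770) = -5.4411604
z₃ = 2.6573770 − (-5.4411604)·(2.6573770 − 3.5000000) / (-5.4411604 − 13.4154520) = 2.6573770 − (4.5848467)/(-18.8566123) = 2.9005197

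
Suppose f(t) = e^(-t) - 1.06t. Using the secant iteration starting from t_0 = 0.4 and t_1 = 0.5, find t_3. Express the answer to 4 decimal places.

0.5463

f(0.4) = 0.246320, f(0.5) = 0.076531
t_2 = 0.500000 − 0.076531·(0.500000 − 0.400000) / (0.076531 − 0.246320) = 0.500000 − (0.007653)/(-0.169789) = 0.545074
f(0.545074) = 0.002021
t_3 = 0.545074 − 0.002021·(0.545074 − 0.500000) / (0.002021 − 0.076531) = 0.545074 − (0.000091)/(-0.074510) = 0.546296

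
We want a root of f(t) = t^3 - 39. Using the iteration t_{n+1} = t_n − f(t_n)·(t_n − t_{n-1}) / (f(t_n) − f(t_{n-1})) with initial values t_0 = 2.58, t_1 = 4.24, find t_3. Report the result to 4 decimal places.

f(2.58) = -21.826488, f(4.24) = 37.225024
t_2 = 4.240000 − 37.225024·(4.240000 − 2.580000) / (37.225024 − (-21.826488)) = 4.240000 − (61.793540)/(59.051512) = 3.193565
f(3.193565) = -6.429271
t_3 = 3.193565 − (-6.429271)·(3.193565 − 4.240000) / (-6.429271 − 37.225024) = 3.193565 − (6.727811)/(-43.654295) = 3.347681

3.3477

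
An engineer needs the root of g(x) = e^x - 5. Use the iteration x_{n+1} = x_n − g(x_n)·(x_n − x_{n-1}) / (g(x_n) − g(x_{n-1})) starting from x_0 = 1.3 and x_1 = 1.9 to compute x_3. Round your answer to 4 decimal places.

1.6032

g(1.3) = -1.330703, g(1.9) = 1.685894
x_2 = 1.900000 − 1.685894·(1.900000 − 1.300000) / (1.685894 − (-1.330703)) = 1.900000 − (1.011537)/(3.016598) = 1.564676
g(1.564676) = -0.218873
x_3 = 1.564676 − (-0.218873)·(1.564676 − 1.900000) / (-0.218873 − 1.685894) = 1.564676 − (0.073393)/(-1.904767) = 1.603208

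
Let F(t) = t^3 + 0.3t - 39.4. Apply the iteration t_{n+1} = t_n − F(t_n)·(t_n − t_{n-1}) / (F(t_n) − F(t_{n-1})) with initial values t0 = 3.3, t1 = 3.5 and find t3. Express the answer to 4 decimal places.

3.3733

F(3.3) = -2.473000, F(3.5) = 4.525000
t2 = 3.500000 − 4.525000·(3.500000 − 3.300000) / (4.525000 − (-2.473000)) = 3.500000 − (0.905000)/(6.998000) = 3.370677
F(3.370677) = -0.092962
t3 = 3.370677 − (-0.092962)·(3.370677 − 3.500000) / (-0.092962 − 4.525000) = 3.370677 − (0.012022)/(-4.617962) = 3.373281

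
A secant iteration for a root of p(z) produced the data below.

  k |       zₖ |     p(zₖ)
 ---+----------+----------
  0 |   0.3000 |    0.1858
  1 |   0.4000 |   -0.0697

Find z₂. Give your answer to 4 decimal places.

z₂ = 0.4000 − (-0.0697)·(0.4000 − 0.3000) / (-0.0697 − 0.1858)
   = 0.4000 − (-0.006970)/(-0.255500) = 0.372720

0.3727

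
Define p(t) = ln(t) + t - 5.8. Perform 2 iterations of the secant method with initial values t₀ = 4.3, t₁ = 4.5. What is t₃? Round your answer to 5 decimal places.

4.33360

p(4.3) = -0.0413850, p(4.5) = 0.2040774
t₂ = 4.5000000 − 0.2040774·(4.5000000 − 4.3000000) / (0.2040774 − (-0.0413850)) = 4.5000000 − (0.0408155)/(0.2454624) = 4.3337200
p(4.3337200) = 0.0001463
t₃ = 4.3337200 − 0.0001463·(4.3337200 − 4.5000000) / (0.0001463 − 0.2040774) = 4.3337200 − (-0.0000243)/(-0.2039311) = 4.3336007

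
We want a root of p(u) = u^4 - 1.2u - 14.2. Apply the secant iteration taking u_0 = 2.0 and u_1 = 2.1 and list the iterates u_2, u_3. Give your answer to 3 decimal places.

2.018, 2.019

p(2.0) = -0.60000, p(2.1) = 2.72810
u_2 = 2.10000 − 2.72810·(2.10000 − 2.00000) / (2.72810 − (-0.60000)) = 2.10000 − (0.27281)/(3.32810) = 2.01803
p(2.01803) = -0.03688
u_3 = 2.01803 − (-0.03688)·(2.01803 − 2.10000) / (-0.03688 − 2.72810) = 2.01803 − (0.00302)/(-2.76498) = 2.01912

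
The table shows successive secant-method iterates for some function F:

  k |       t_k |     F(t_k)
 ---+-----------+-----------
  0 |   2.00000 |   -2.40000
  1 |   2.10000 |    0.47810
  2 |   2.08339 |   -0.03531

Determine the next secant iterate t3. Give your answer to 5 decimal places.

t3 = 2.08339 − (-0.03531)·(2.08339 − 2.10000) / (-0.03531 − 0.47810)
   = 2.08339 − (0.0005865)/(-0.5134100) = 2.0845324

2.08453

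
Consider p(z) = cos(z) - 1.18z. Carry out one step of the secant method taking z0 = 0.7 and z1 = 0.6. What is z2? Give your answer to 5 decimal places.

0.66574

p(0.7) = -0.0611578, p(0.6) = 0.1173356
z2 = 0.6000000 − 0.1173356·(0.6000000 − 0.7000000) / (0.1173356 − (-0.0611578)) = 0.6000000 − (-0.0117336)/(0.1784934) = 0.6657367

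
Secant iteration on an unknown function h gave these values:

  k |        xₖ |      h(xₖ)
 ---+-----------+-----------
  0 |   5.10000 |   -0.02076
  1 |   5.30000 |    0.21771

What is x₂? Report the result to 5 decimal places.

5.11741

x₂ = 5.30000 − 0.21771·(5.30000 − 5.10000) / (0.21771 − (-0.02076))
   = 5.30000 − (0.0435420)/(0.2384700) = 5.1174110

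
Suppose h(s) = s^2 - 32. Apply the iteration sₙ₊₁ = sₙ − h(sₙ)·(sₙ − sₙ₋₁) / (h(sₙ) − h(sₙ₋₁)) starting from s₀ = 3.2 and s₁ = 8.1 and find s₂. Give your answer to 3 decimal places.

5.126

h(3.2) = -21.76000, h(8.1) = 33.61000
s₂ = 8.10000 − 33.61000·(8.10000 − 3.20000) / (33.61000 − (-21.76000)) = 8.10000 − (164.68900)/(55.37000) = 5.12566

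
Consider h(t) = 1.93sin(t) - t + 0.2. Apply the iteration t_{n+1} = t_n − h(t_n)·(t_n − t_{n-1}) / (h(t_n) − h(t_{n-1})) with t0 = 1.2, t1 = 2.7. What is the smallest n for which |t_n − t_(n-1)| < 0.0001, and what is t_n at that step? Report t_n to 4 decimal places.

h(1.2) = 0.798835, h(2.7) = -1.675157
t2 = 2.700000 − (-1.675157)·(1.500000)/(-2.473992) = 1.684340;  |Δ| = 1.015660
h(1.684340) = 0.433233
t3 = 1.684340 − 0.433233·(-1.015660)/(2.108389) = 1.893038;  |Δ| = 0.208698
h(1.893038) = 0.137621
t4 = 1.893038 − 0.137621·(0.208698)/(-0.295612) = 1.990197;  |Δ| = 0.097158
h(1.990197) = -0.027463
t5 = 1.990197 − (-0.027463)·(0.097158)/(-0.165084) = 1.974033;  |Δ| = 0.016163
h(1.974033) = 0.001172
t6 = 1.974033 − 0.001172·(-0.016163)/(0.028635) = 1.974695;  |Δ| = 0.000662
h(1.974695) = 0.000009
t7 = 1.974695 − 0.000009·(0.000662)/(-0.001163) = 1.974700;  |Δ| = 0.000005
|t7 − t6| = 0.000005 < 0.0001

n = 7, t_n = 1.9747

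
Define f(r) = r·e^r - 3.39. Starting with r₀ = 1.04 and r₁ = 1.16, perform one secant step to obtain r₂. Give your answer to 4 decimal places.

1.1109

f(1.04) = -0.447614, f(1.16) = 0.310323
r₂ = 1.160000 − 0.310323·(1.160000 − 1.040000) / (0.310323 − (-0.447614)) = 1.160000 − (0.037239)/(0.757937) = 1.110868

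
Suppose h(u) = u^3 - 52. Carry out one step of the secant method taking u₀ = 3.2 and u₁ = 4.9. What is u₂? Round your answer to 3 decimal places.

3.585

h(3.2) = -19.23200, h(4.9) = 65.64900
u₂ = 4.90000 − 65.64900·(4.90000 − 3.20000) / (65.64900 − (-19.23200)) = 4.90000 − (111.60330)/(84.88100) = 3.58518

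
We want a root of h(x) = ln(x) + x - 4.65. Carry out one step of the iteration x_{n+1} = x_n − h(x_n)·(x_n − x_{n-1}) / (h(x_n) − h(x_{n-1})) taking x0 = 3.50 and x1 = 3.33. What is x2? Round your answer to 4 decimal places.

3.4205

h(3.50) = 0.102763, h(3.33) = -0.117028
x2 = 3.330000 − (-0.117028)·(3.330000 − 3.500000) / (-0.117028 − 0.102763) = 3.330000 − (0.019895)/(-0.219791) = 3.420517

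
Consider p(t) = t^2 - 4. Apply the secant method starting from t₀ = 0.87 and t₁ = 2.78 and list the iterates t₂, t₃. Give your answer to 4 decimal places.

p(0.87) = -3.243100, p(2.78) = 3.728400
t₂ = 2.780000 − 3.728400·(2.780000 − 0.870000) / (3.728400 − (-3.243100)) = 2.780000 − (7.121244)/(6.971500) = 1.758521
p(1.758521) = -0.907605
t₃ = 1.758521 − (-0.907605)·(1.758521 − 2.780000) / (-0.907605 − 3.728400) = 1.758521 − (0.927100)/(-4.636005) = 1.958499

1.7585, 1.9585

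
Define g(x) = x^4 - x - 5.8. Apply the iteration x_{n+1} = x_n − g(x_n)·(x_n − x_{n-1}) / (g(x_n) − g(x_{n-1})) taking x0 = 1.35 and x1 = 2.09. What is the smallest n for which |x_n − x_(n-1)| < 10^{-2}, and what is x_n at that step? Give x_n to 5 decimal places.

g(1.35) = -3.8284937, g(2.09) = 11.1902976
x2 = 2.0900000 − 11.1902976·(0.7400000)/(15.0187914) = 1.5386360;  |Δ| = 0.5513640
g(1.5386360) = -1.7340491
x3 = 1.5386360 − (-1.7340491)·(-0.5513640)/(-12.9243468) = 1.6126121;  |Δ| = 0.0739761
g(1.6126121) = -0.6499194
x4 = 1.6126121 − (-0.6499194)·(0.0739761)/(1.0841298) = 1.6569596;  |Δ| = 0.0443475
g(1.6569596) = 0.0808940
x5 = 1.6569596 − 0.0808940·(0.0443475)/(0.7308134) = 1.6520508;  |Δ| = 0.0049088
|x5 − x4| = 0.0049088 < 10^{-2}

n = 5, x_n = 1.65205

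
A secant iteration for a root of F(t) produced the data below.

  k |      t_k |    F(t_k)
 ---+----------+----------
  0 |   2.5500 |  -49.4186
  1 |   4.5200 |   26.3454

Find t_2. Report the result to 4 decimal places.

3.8350

t_2 = 4.5200 − 26.3454·(4.5200 − 2.5500) / (26.3454 − (-49.4186))
   = 4.5200 − (51.900438)/(75.764000) = 3.834972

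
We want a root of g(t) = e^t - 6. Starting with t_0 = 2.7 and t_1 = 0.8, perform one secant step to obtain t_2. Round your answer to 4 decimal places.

g(2.7) = 8.879732, g(0.8) = -3.774459
t_2 = 0.800000 − (-3.774459)·(0.800000 − 2.700000) / (-3.774459 − 8.879732) = 0.800000 − (7.171472)/(-12.654191) = 1.366727

1.3667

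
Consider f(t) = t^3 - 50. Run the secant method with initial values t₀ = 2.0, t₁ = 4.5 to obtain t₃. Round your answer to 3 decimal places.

3.598

f(2.0) = -42.00000, f(4.5) = 41.12500
t₂ = 4.50000 − 41.12500·(4.50000 − 2.00000) / (41.12500 − (-42.00000)) = 4.50000 − (102.81250)/(83.12500) = 3.26316
f(3.26316) = -15.25324
t₃ = 3.26316 − (-15.25324)·(3.26316 − 4.50000) / (-15.25324 − 41.12500) = 3.26316 − (18.86585)/(-56.37824) = 3.59779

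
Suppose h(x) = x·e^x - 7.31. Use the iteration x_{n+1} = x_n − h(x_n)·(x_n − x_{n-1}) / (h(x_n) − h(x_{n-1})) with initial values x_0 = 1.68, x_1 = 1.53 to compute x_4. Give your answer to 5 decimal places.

1.55060

h(1.68) = 1.7041340, h(1.53) = -0.2441895
x_2 = 1.5300000 − (-0.2441895)·(1.5300000 − 1.6800000) / (-0.2441895 − 1.7041340) = 1.5300000 − (0.0366284)/(-1.9483235) = 1.5488000
h(1.5488000) = -0.0216267
x_3 = 1.5488000 − (-0.0216267)·(1.5488000 − 1.5300000) / (-0.0216267 − (-0.2441895)) = 1.5488000 − (-0.0004066)/(0.2225628) = 1.5506268
h(1.5506268) = 0.0003124
x_4 = 1.5506268 − 0.0003124·(1.5506268 − 1.5488000) / (0.0003124 − (-0.0216267)) = 1.5506268 − (0.0000006)/(0.0219390) = 1.5506008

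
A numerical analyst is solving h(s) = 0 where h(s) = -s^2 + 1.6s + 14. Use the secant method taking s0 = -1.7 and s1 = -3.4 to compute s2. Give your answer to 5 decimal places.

-2.95224

h(-1.7) = 8.3900000, h(-3.4) = -3.0000000
s2 = -3.4000000 − (-3.0000000)·(-3.4000000 − (-1.7000000)) / (-3.0000000 − 8.3900000) = -3.4000000 − (5.1000000)/(-11.3900000) = -2.9522388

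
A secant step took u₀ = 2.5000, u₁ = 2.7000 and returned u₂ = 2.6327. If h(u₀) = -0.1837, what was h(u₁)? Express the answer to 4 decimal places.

0.0932

The secant line through (2.5000, -0.1837) and (2.7000, h(u₁)) crosses zero at u₂ = 2.6327.
So (2.5000, -0.1837), (2.7000, h(u₁)), (2.6327, 0) are collinear:
h(u₁) = -0.1837 · (2.7000 − 2.6327) / (2.5000 − 2.6327) = -0.1837 · (0.067300)/(-0.132700) = 0.093165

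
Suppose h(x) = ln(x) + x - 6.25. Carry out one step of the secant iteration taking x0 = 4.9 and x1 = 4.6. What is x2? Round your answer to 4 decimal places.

h(4.9) = 0.239235, h(4.6) = -0.123944
x2 = 4.600000 − (-0.123944)·(4.600000 − 4.900000) / (-0.123944 − 0.239235) = 4.600000 − (0.037183)/(-0.363179) = 4.702382

4.7024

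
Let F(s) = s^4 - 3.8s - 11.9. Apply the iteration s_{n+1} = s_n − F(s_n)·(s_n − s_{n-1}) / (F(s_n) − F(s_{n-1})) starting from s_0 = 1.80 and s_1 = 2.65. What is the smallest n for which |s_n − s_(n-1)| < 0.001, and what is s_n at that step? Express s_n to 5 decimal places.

F(1.80) = -8.2424000, F(2.65) = 27.3455062
s_2 = 2.6500000 − 27.3455062·(0.8500000)/(35.5879062) = 1.9968658;  |Δ| = 0.6531342
F(1.9968658) = -3.5881502
s_3 = 1.9968658 − (-3.5881502)·(-0.6531342)/(-30.9336565) = 2.0726261;  |Δ| = 0.0757603
F(2.0726261) = -1.3222631
s_4 = 2.0726261 − (-1.3222631)·(0.0757603)/(2.2658871) = 2.1168362;  |Δ| = 0.0442101
F(2.1168362) = 0.1353421
s_5 = 2.1168362 − 0.1353421·(0.0442101)/(1.4576052) = 2.1127312;  |Δ| = 0.0041050
F(2.1127312) = -0.0043593
s_6 = 2.1127312 − (-0.0043593)·(-0.0041050)/(-0.1397014) = 2.1128593;  |Δ| = 0.0001281
|s_6 − s_5| = 0.0001281 < 0.001

n = 6, s_n = 2.11286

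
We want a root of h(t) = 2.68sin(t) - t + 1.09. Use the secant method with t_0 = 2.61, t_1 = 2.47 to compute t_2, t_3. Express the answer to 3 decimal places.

2.560, 2.561

h(2.61) = -0.16149, h(2.47) = 0.28759
t_2 = 2.47000 − 0.28759·(2.47000 − 2.61000) / (0.28759 − (-0.16149)) = 2.47000 − (-0.04026)/(0.44908) = 2.55966
h(2.55966) = 0.00339
t_3 = 2.55966 − 0.00339·(2.55966 − 2.47000) / (0.00339 − 0.28759) = 2.55966 − (0.00030)/(-0.28420) = 2.56072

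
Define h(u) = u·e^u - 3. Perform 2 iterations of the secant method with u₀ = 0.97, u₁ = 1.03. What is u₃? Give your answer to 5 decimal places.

1.04989

h(0.97) = -0.4411939, h(1.03) = -0.1149022
u₂ = 1.0300000 − (-0.1149022)·(1.0300000 − 0.9700000) / (-0.1149022 − (-0.4411939)) = 1.0300000 − (-0.0068941)/(0.3262917) = 1.0511287
h(1.0511287) = 0.0071516
u₃ = 1.0511287 − 0.0071516·(1.0511287 − 1.0300000) / (0.0071516 − (-0.1149022)) = 1.0511287 − (0.0001511)/(0.1220538) = 1.0498907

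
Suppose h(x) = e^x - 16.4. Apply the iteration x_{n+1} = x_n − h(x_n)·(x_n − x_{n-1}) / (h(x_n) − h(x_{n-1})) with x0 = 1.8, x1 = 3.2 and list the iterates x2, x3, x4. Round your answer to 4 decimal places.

h(1.8) = -10.350353, h(3.2) = 8.132530
x2 = 3.200000 − 8.132530·(3.200000 − 1.800000) / (8.132530 − (-10.350353)) = 3.200000 − (11.385542)/(18.482883) = 2.583995
h(2.583995) = -3.150030
x3 = 2.583995 − (-3.150030)·(2.583995 − 3.200000) / (-3.150030 − 8.132530) = 2.583995 − (1.940433)/(-11.282560) = 2.755980
h(2.755980) = -0.663537
x4 = 2.755980 − (-0.663537)·(2.755980 − 2.583995) / (-0.663537 − (-3.150030)) = 2.755980 − (-0.114119)/(2.486492) = 2.801876

2.5840, 2.7560, 2.8019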